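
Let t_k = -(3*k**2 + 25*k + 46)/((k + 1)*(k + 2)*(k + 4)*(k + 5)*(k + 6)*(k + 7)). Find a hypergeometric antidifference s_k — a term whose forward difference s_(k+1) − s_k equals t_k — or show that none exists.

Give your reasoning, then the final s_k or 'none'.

s_k = k*(-k**2 - 11*k - 34)/(24*(k**3 + 11*k**2 + 34*k + 24))

r(k) = (k + 1)*(k + 4)*(25*k + 3*(k + 1)**2 + 71)/((k + 3)*(k + 8)*(3*k**2 + 25*k + 46)) after simplifying.
Normal form (A,B,C) = (k + 1, k + 8, k**3 + 34*k**2/3 + 121*k/3 + 46).
Need (k + 1)·f(k+1) − (k + 7)·f(k) = k**3 + 34*k**2/3 + 121*k/3 + 46.
d = 6 from the (1,1,3) case.
Solving with deg f ≤ 6: f(k) = k*(k + 2)*(k + 3)*(k + 5)*(k**2 + 11*k + 34)/72.
R(k) = B(k−1)·f(k)/C(k) = k*(k + 2)*(k + 5)*(k + 7)*(k**2 + 11*k + 34)/(24*(3*k**2 + 25*k + 46)); s_k = R·t_k = k*(-k**2 - 11*k - 34)/(24*(k**3 + 11*k**2 + 34*k + 24)).
Verify: (-3*k**2 - 25*k - 46)/(k**6 + 25*k**5 + 247*k**4 + 1219*k**3 + 3112*k**2 + 3796*k + 1680) matches t_k.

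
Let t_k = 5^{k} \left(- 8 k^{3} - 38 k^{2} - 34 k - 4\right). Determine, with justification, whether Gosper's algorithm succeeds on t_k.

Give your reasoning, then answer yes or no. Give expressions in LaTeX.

r(k) = 5*(4*k**3 + 31*k**2 + 67*k + 42)/(4*k**3 + 19*k**2 + 17*k + 2) after simplifying.
Normal form (A,B,C) = (5, 1, k**3 + 19*k**2/4 + 17*k/4 + 1/2).
Set up (5)·f(k+1) − (1)·f(k) − (k**3 + 19*k**2/4 + 17*k/4 + 1/2) = 0.
Degrees (0,0,3) ⇒ d ≤ 3.
Solve for f: f(k) = (2*k**3 + 2*k**2 - 4*k + 1)/8 (degree 3 ≤ 3).
Then R = B(k−1)f/C = (2*k**3 + 2*k**2 - 4*k + 1)/(2*(k + 1)*(4*k**2 + 15*k + 2)), so s_k = R(k)·t_k = 5**k*(-2*k**3 - 2*k**2 + 4*k - 1).
Verify: 5**k*(-8*k**3 - 38*k**2 - 34*k - 4) matches t_k.

Yes. s_k = 5^{k} \left(- 2 k^{3} - 2 k^{2} + 4 k - 1\right).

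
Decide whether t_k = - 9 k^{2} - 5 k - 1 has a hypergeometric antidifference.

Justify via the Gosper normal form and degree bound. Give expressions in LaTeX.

Yes. s_k = k^{2} \left(2 - 3 k\right).

Ratio r(k) = (9*k**2 + 23*k + 15)/(9*k**2 + 5*k + 1).
Normal form (A,B,C) = (1, 1, k**2 + 5*k/9 + 1/9).
Set up (1)·f(k+1) − (1)·f(k) − (k**2 + 5*k/9 + 1/9) = 0.
Bound: deg f ≤ 3.
Match coefficients ⇒ f(k) = k**2*(3*k - 2)/9.
Certificate R = B(k−1)f/C = k**2*(3*k - 2)/(9*k**2 + 5*k + 1) gives s_k = k**2*(2 - 3*k).
Verify: -9*k**2 - 5*k - 1 matches t_k.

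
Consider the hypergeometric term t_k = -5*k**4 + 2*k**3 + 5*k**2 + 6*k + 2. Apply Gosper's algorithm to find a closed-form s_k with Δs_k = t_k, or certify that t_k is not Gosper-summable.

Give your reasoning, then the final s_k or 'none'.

Ratio r(k) = (5*k**4 + 18*k**3 + 19*k**2 - 2*k - 10)/(5*k**4 - 2*k**3 - 5*k**2 - 6*k - 2).
Normal form (A,B,C) = (1, 1, k**4 - 2*k**3/5 - k**2 - 6*k/5 - 2/5).
Solve (1)·f(k+1) − (1)·f(k) = k**4 - 2*k**3/5 - k**2 - 6*k/5 - 2/5.
From deg A=0, deg B=0, deg C=4: d=5.
Solve for f: f(k) = k**2*(k**3 - 3*k**2 + k - 1)/5 (degree 5 ≤ 5).
Get s_k = R·t_k = k**2*(-k**3 + 3*k**2 - k + 1) with R(k) = B(k−1)f(k)/C(k) = k**2*(k**3 - 3*k**2 + k - 1)/(5*k**4 - 2*k**3 - 5*k**2 - 6*k - 2).
Δs = -5*k**4 + 2*k**3 + 5*k**2 + 6*k + 2, as required.

s_k = k**2*(-k**3 + 3*k**2 - k + 1)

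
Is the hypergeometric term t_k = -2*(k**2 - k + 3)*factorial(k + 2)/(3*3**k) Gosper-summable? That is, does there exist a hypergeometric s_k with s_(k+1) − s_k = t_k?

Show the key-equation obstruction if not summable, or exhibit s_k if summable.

t_(k+1)/t_k = (k + 3)*(-k + (k + 1)**2 + 2)/(3*(k**2 - k + 3)).
Gosper form: A/B · C(k+1)/C(k) with A=k/3 + 1, B=1, C=k**2 - k + 3.
Solve (k/3 + 1)·f(k+1) − (1)·f(k) = k**2 - k + 3.
deg f ≤ 1 (via 1,0,2).
Solve for f: f(k) = 3*(k - 2) (degree 1 ≤ 1).
Get s_k = R·t_k = -2*(k - 2)*factorial(k + 2)/3**k with R(k) = B(k−1)f(k)/C(k) = 3*(k - 2)/(k**2 - k + 3).
Δs = -2*(k**2 - k + 3)*factorial(k + 2)/(3*3**k), as required.

Yes. s_k = -2*(k - 2)*factorial(k + 2)/3**k.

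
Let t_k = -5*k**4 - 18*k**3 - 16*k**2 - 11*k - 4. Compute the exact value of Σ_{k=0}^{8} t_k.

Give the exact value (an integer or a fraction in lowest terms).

Compute t_(k+1)/t_k: get (5*k**4 + 38*k**3 + 100*k**2 + 117*k + 54)/(5*k**4 + 18*k**3 + 16*k**2 + 11*k + 4).
Normal form (A,B,C) = (1, 1, k**4 + 18*k**3/5 + 16*k**2/5 + 11*k/5 + 4/5).
Set up (1)·f(k+1) − (1)·f(k) − (k**4 + 18*k**3/5 + 16*k**2/5 + 11*k/5 + 4/5) = 0.
deg f ≤ 5 (via 0,0,4).
A polynomial solution: f(k) = k*(k**4 + 2*k**3 - 2*k**2 + 2*k + 1)/5.
Certificate R = B(k−1)f/C = k*(k**4 + 2*k**3 - 2*k**2 + 2*k + 1)/(5*k**4 + 18*k**3 + 16*k**2 + 11*k + 4) gives s_k = k*(-k**4 - 2*k**3 + 2*k**2 - 2*k - 1).
s_(k+1) − s_k = -5*k**4 - 18*k**3 - 16*k**2 - 11*k - 4 = t_k.
Evaluate s at k=9 and k=0: -70884 and 0; difference -70884.

Σ = -70884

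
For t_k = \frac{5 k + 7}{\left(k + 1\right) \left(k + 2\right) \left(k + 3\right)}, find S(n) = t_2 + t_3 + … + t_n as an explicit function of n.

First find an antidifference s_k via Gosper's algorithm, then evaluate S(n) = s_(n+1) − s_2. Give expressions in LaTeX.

Ratio r(k) = (k + 1)*(5*k + 12)/((k + 4)*(5*k + 7)).
Take A(k)=k + 1, B(k)=k + 4, C(k)=k + 7/5.
Solve (k + 1)·f(k+1) − (k + 3)·f(k) = k + 7/5.
d = 2 from the (1,1,1) case.
Solving with deg f ≤ 2: f(k) = k*(3*k + 4)/5.
Then R = B(k−1)f/C = k*(k + 3)*(3*k + 4)/(5*k + 7), so s_k = R(k)·t_k = k*(3*k + 4)/((k + 1)*(k + 2)).
Check: Δs_k = (5*k + 7)/(k**3 + 6*k**2 + 11*k + 6). ✓
Evaluate: s_(n+1) = (3*n**2 + 10*n + 7)/(n**2 + 5*n + 6); subtract s_(2) = 5/3 ⇒ S(n) = (4*n**2 + 5*n - 9)/(3*(n**2 + 5*n + 6)).

S(n) = \frac{4 n^{2} + 5 n - 9}{3 \left(n^{2} + 5 n + 6\right)}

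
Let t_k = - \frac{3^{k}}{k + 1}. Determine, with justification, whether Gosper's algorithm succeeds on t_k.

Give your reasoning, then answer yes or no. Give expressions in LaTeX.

r(k) = 3*(k + 1)/(k + 2) after simplifying.
A = 3*k + 3, B = k + 2, C = 1.
Key eq: (3*k + 3)·f(k+1) = (k + 1)·f(k) + (1).
Bound: deg f ≤ -1.
d = -1 < 0 ⇒ no nonzero polynomial f; not summable.

No; the degree bound rules out any f.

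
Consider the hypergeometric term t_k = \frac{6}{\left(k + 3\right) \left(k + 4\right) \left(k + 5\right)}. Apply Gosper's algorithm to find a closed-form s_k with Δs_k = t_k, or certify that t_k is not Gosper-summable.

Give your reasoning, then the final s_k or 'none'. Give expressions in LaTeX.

s_k = \frac{k \left(k + 7\right)}{4 \left(k + 3\right) \left(k + 4\right)}

Compute t_(k+1)/t_k: get (k + 3)/(k + 6).
A = k + 3, B = k + 6, C = 1.
Set up (k + 3)·f(k+1) − (k + 5)·f(k) − (1) = 0.
Degrees (1,1,0) ⇒ d ≤ 2.
A polynomial solution: f(k) = k*(k + 7)/24.
So s_k = (B(k−1)f/C)·t_k = (k*(k + 5)*(k + 7)/24)·t_k = k*(k + 7)/(4*(k + 3)*(k + 4)).
Verify: 6/(k**3 + 12*k**2 + 47*k + 60) matches t_k.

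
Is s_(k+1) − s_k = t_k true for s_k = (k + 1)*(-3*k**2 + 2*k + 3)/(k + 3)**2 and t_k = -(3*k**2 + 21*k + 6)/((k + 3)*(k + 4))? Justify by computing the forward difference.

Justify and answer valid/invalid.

s_(k+1) = (k + 2)*(2*k - 3*(k + 1)**2 + 5)/(k + 4)**2
s_(k+1) − s_k = (-3*k**4 - 42*k**3 - 149*k**2 - 134*k - 12)/(k**4 + 14*k**3 + 73*k**2 + 168*k + 144)
(s_(k+1) − s_k) − t_k = 20*(2*k**2 + 8*k + 3)/(k**4 + 14*k**3 + 73*k**2 + 168*k + 144)

Invalid: residual 20*(2*k**2 + 8*k + 3)/(k**4 + 14*k**3 + 73*k**2 + 168*k + 144) ≠ 0.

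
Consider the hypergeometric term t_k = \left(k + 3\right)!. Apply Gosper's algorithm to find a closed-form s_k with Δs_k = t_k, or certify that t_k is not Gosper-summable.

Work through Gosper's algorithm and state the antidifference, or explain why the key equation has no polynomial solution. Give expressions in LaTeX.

no hypergeometric antidifference exists

r(k) = k + 4 after simplifying.
So A=k + 4 and B=1, with C=1.
Solve (k + 4)·f(k+1) − (1)·f(k) = 1.
Bound: deg f ≤ -1.
d = -1 < 0 ⇒ no nonzero polynomial f; not summable.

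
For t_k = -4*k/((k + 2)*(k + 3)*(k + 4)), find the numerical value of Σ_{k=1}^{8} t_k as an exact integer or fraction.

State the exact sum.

Σ = -4/11

Ratio r(k) = (k + 1)*(k + 2)/(k*(k + 5)).
So A=k + 2 and B=k + 5, with C=k.
Key eq: (k + 2)·f(k+1) = (k + 4)·f(k) + (k).
Bound: deg f ≤ 2.
Coefficient equations give f(k) = k*(k - 1)/6.
Then R = B(k−1)f/C = (k - 1)*(k + 4)/6, so s_k = R(k)·t_k = 2*k*(1 - k)/(3*(k + 2)*(k + 3)).
Verify: -4*k/(k**3 + 9*k**2 + 26*k + 24) matches t_k.
Evaluate s at k=9 and k=1: -4/11 and 0; difference -4/11.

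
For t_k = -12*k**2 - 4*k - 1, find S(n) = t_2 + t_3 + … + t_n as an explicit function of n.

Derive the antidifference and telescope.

Step 1: r(k) = (12*k**2 + 28*k + 17)/(12*k**2 + 4*k + 1).
So A=1 and B=1, with C=k**2 + k/3 + 1/12.
Set up (1)·f(k+1) − (1)·f(k) − (k**2 + k/3 + 1/12) = 0.
deg f ≤ 3 (via 0,0,2).
A polynomial solution: f(k) = k*(2*k - 1)**2/12.
Get s_k = R·t_k = k*(-4*k**2 + 4*k - 1) with R(k) = B(k−1)f(k)/C(k) = k*(2*k - 1)**2/(12*k**2 + 4*k + 1).
Verify: -12*k**2 - 4*k - 1 matches t_k.
Telescope: S(n) = s_(n+1) − s_(2) = -4*n**3 - 8*n**2 - 5*n - 1 − (-18) = -4*n**3 - 8*n**2 - 5*n + 17.

S(n) = -4*n**3 - 8*n**2 - 5*n + 17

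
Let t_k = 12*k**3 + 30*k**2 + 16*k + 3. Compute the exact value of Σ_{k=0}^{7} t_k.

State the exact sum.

Compute t_(k+1)/t_k: get (12*k**3 + 66*k**2 + 112*k + 61)/(12*k**3 + 30*k**2 + 16*k + 3).
Factor: A=1; B=1; C=k**3 + 5*k**2/2 + 4*k/3 + 1/4.
Need (1)·f(k+1) − (1)·f(k) = k**3 + 5*k**2/2 + 4*k/3 + 1/4.
Degrees (0,0,3) ⇒ d ≤ 4.
Solving with deg f ≤ 4: f(k) = k**2*(k + 2)*(3*k - 2)/12.
So s_k = (B(k−1)f/C)·t_k = (k**2*(k + 2)*(3*k - 2)/(12*k**3 + 30*k**2 + 16*k + 3))·t_k = k**2*(3*k**2 + 4*k - 4).
Check: Δs_k = 12*k**3 + 30*k**2 + 16*k + 3. ✓
Telescoping: Σ = s_(8) − s_(0) = 14080 − (0) = 14080.

Σ = 14080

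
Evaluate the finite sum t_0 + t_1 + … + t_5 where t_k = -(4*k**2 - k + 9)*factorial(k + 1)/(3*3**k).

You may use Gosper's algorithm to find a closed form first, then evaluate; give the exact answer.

Step 1: r(k) = (k + 2)*(-k + 4*(k + 1)**2 + 8)/(3*(4*k**2 - k + 9)).
So A=k/3 + 2/3 and B=1, with C=k**2 - k/4 + 9/4.
Set up (k/3 + 2/3)·f(k+1) − (1)·f(k) − (k**2 - k/4 + 9/4) = 0.
deg f ≤ 1 (via 1,0,2).
Solving with deg f ≤ 1: f(k) = 3*(4*k - 1)/4.
Get s_k = R·t_k = -(4*k - 1)*factorial(k + 1)/3**k with R(k) = B(k−1)f(k)/C(k) = 3*(4*k - 1)/(4*k**2 - k + 9).
Δs = -(4*k**2 - k + 9)*factorial(k + 1)/(3*3**k), as required.
Telescoping: Σ = s_(6) − s_(0) = -12880/81 − (1) = -12961/81.

Σ = -12961/81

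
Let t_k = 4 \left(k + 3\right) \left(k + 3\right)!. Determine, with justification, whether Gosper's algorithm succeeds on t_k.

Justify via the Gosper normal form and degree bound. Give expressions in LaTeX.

Yes. s_k = 4 \left(k + 3\right)!.

The ratio is (k + 4)**2/(k + 3).
So A=k + 4 and B=1, with C=k + 3.
Set up (k + 4)·f(k+1) − (1)·f(k) − (k + 3) = 0.
From deg A=1, deg B=0, deg C=1: d=0.
Solve for f: f(k) = 1 (degree 0 ≤ 0).
So s_k = (B(k−1)f/C)·t_k = (1/(k + 3))·t_k = 4*factorial(k + 3).
Check: Δs_k = 4*(k + 3)*factorial(k + 3). ✓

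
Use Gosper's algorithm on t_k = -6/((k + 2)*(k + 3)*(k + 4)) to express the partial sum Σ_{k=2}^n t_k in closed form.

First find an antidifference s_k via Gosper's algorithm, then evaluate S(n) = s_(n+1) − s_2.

Ratio r(k) = (k + 2)/(k + 5).
A = k + 2, B = k + 5, C = 1.
Set up (k + 2)·f(k+1) − (k + 4)·f(k) − (1) = 0.
d = 2 from the (1,1,0) case.
Solving with deg f ≤ 2: f(k) = k*(k + 5)/12.
Certificate R = B(k−1)f/C = k*(k + 4)*(k + 5)/12 gives s_k = k*(-k - 5)/(2*(k + 2)*(k + 3)).
Δs = -6/(k**3 + 9*k**2 + 26*k + 24), as required.
Evaluate: s_(n+1) = (-n**2 - 7*n - 6)/(2*(n**2 + 7*n + 12)); subtract s_(2) = -7/20 ⇒ S(n) = 3*(-n**2 - 7*n + 8)/(20*(n**2 + 7*n + 12)).

S(n) = 3*(-n**2 - 7*n + 8)/(20*(n**2 + 7*n + 12))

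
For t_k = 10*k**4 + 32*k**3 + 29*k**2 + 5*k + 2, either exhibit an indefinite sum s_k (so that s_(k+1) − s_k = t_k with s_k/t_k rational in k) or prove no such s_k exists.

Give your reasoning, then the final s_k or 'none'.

t_(k+1)/t_k = (10*k**4 + 72*k**3 + 185*k**2 + 199*k + 78)/(10*k**4 + 32*k**3 + 29*k**2 + 5*k + 2).
So A=1 and B=1, with C=k**4 + 16*k**3/5 + 29*k**2/10 + k/2 + 1/5.
Need (1)·f(k+1) − (1)·f(k) = k**4 + 16*k**3/5 + 29*k**2/10 + k/2 + 1/5.
deg f ≤ 5 (via 0,0,4).
A polynomial solution: f(k) = k*(2*k**4 + 3*k**3 - 3*k**2 - 4*k + 4)/10.
R(k) = B(k−1)·f(k)/C(k) = k*(2*k**4 + 3*k**3 - 3*k**2 - 4*k + 4)/(10*k**4 + 32*k**3 + 29*k**2 + 5*k + 2); s_k = R·t_k = k*(2*k**4 + 3*k**3 - 3*k**2 - 4*k + 4).
Verify: 10*k**4 + 32*k**3 + 29*k**2 + 5*k + 2 matches t_k.

s_k = k*(2*k**4 + 3*k**3 - 3*k**2 - 4*k + 4)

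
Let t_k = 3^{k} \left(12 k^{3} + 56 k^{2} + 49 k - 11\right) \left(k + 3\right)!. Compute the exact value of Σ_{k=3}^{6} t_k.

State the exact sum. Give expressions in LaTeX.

Σ = 1325342548080

Ratio r(k) = 3*(12*k**4 + 140*k**3 + 565*k**2 + 894*k + 424)/(12*k**3 + 56*k**2 + 49*k - 11).
Take A(k)=3*k + 12, B(k)=1, C(k)=k**3 + 14*k**2/3 + 49*k/12 - 11/12.
Key eq: (3*k + 12)·f(k+1) = (1)·f(k) + (k**3 + 14*k**2/3 + 49*k/12 - 11/12).
d = 2 from the (1,0,3) case.
A polynomial solution: f(k) = (4*k**2 - 4*k - 1)/12.
Get s_k = R·t_k = 3**k*(4*k**2 - 4*k - 1)*factorial(k + 3) with R(k) = B(k−1)f(k)/C(k) = (4*k**2 - 4*k - 1)/(12*k**3 + 56*k**2 + 49*k - 11).
Check: Δs_k = 3**k*(12*k**3 + 56*k**2 + 49*k - 11)*factorial(k + 3). ✓
Evaluate s at k=7 and k=3: 1325342995200 and 447120; difference 1325342548080.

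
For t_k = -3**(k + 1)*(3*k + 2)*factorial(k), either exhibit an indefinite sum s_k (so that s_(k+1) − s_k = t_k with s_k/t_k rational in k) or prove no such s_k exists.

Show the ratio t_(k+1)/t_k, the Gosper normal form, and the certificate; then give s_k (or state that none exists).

t_(k+1)/t_k = 3*(k + 1)*(3*k + 5)/(3*k + 2).
Normal form (A,B,C) = (3*k + 3, 1, k + 2/3).
Set up (3*k + 3)·f(k+1) − (1)·f(k) − (k + 2/3) = 0.
From deg A=1, deg B=0, deg C=1: d=0.
Solving with deg f ≤ 0: f(k) = 1/3.
So s_k = (B(k−1)f/C)·t_k = (1/(3*k + 2))·t_k = -3**(k + 1)*factorial(k).
Δs = -3**(k + 1)*(3*k + 2)*factorial(k), as required.

s_k = -3**(k + 1)*factorial(k)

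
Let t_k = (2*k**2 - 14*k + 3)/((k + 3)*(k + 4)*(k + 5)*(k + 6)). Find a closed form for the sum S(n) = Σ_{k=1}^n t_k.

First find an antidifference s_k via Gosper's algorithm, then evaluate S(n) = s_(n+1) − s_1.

The ratio is (2*k**3 - 4*k**2 - 39*k - 27)/(2*k**3 - 95*k + 21).
Take A(k)=k + 3, B(k)=k + 7, C(k)=k**2 - 7*k + 3/2.
Key eq: (k + 3)·f(k+1) = (k + 6)·f(k) + (k**2 - 7*k + 3/2).
d = 3 from the (1,1,2) case.
Coefficient equations give f(k) = k*(k**2 - 28*k + 47)/40.
Get s_k = R·t_k = k*(k**2 - 28*k + 47)/(20*(k + 3)*(k + 4)*(k + 5)) with R(k) = B(k−1)f(k)/C(k) = k*(k + 6)*(k**2 - 28*k + 47)/(20*(2*k**2 - 14*k + 3)).
Δs = (2*k**2 - 14*k + 3)/(k**4 + 18*k**3 + 119*k**2 + 342*k + 360), as required.
Evaluate: s_(n+1) = (n**3 - 25*n**2 - 6*n + 20)/(20*(n**3 + 15*n**2 + 74*n + 120)); subtract s_(1) = 1/120 ⇒ S(n) = n*(n**2 - 33*n - 22)/(24*(n**3 + 15*n**2 + 74*n + 120)).

S(n) = n*(n**2 - 33*n - 22)/(24*(n**3 + 15*n**2 + 74*n + 120))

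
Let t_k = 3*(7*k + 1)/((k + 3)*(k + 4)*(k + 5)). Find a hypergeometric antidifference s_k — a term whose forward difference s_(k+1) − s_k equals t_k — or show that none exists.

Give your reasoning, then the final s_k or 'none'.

r(k) = (k + 3)*(7*k + 8)/((k + 6)*(7*k + 1)) after simplifying.
Take A(k)=k + 3, B(k)=k + 6, C(k)=k + 1/7.
Set up (k + 3)·f(k+1) − (k + 5)·f(k) − (k + 1/7) = 0.
deg f ≤ 2 (via 1,1,1).
Match coefficients ⇒ f(k) = k*(11*k - 7)/84.
So s_k = (B(k−1)f/C)·t_k = (k*(k + 5)*(11*k - 7)/(12*(7*k + 1)))·t_k = k*(11*k - 7)/(4*(k + 3)*(k + 4)).
Verify: 3*(7*k + 1)/(k**3 + 12*k**2 + 47*k + 60) matches t_k.

s_k = k*(11*k - 7)/(4*(k + 3)*(k + 4))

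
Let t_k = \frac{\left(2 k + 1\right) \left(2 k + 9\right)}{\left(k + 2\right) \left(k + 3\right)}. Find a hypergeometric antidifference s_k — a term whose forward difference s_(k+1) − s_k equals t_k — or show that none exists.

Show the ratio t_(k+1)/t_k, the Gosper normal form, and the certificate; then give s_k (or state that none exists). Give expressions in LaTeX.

s_k = \frac{k \left(8 k + 1\right)}{2 \left(k + 2\right)}

t_(k+1)/t_k = (k + 2)*(2*k + 3)*(2*k + 11)/((k + 4)*(2*k + 1)*(2*k + 9)).
A = k + 2, B = k + 4, C = k**2 + 5*k + 9/4.
Solve (k + 2)·f(k+1) − (k + 3)·f(k) = k**2 + 5*k + 9/4.
Degrees (1,1,2) ⇒ d ≤ 2.
Solve for f: f(k) = k*(8*k + 1)/8 (degree 2 ≤ 2).
Get s_k = R·t_k = k*(8*k + 1)/(2*(k + 2)) with R(k) = B(k−1)f(k)/C(k) = k*(k + 3)*(8*k + 1)/(2*(2*k + 1)*(2*k + 9)).
s_(k+1) − s_k = (4*k**2 + 20*k + 9)/(k**2 + 5*k + 6) = t_k.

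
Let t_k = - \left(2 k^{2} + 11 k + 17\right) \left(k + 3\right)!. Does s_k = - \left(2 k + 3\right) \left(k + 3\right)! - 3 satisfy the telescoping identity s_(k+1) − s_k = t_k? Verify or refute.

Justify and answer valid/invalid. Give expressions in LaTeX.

s_(k+1) = -(2*k + 5)*factorial(k + 4) - 3
s_(k+1) − s_k = -(2*k**2 + 11*k + 17)*factorial(k + 3)
(s_(k+1) − s_k) − t_k = 0

valid; difference matches t_k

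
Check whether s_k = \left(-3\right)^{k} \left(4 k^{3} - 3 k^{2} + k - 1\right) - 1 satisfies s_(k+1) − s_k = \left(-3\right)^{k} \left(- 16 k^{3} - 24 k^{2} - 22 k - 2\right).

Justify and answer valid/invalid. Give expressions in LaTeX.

Valid — Δs_k = t_k.

s_(k+1) = (-3)**(k + 1)*(k + 4*(k + 1)**3 - 3*(k + 1)**2) - 1
s_(k+1) − s_k = (-3)**k*(-16*k**3 - 24*k**2 - 22*k - 2)
(s_(k+1) − s_k) − t_k = 0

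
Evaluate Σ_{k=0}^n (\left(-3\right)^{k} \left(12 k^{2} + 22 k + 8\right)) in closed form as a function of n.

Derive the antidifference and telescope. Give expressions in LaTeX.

S(n) = 9 \left(-3\right)^{n} n^{2} + 21 \left(-3\right)^{n} n + 9 \left(-3\right)^{n} - 1

Compute t_(k+1)/t_k: get 3*(-6*k**2 - 23*k - 21)/(6*k**2 + 11*k + 4).
Take A(k)=-3, B(k)=1, C(k)=k**2 + 11*k/6 + 2/3.
Need (-3)·f(k+1) − (1)·f(k) = k**2 + 11*k/6 + 2/3.
Degrees (0,0,2) ⇒ d ≤ 2.
Solve for f: f(k) = -(3*k**2 + k - 1)/12 (degree 2 ≤ 2).
Certificate R = B(k−1)f/C = -(3*k**2 + k - 1)/(2*(2*k + 1)*(3*k + 4)) gives s_k = (-3)**k*(-3*k**2 - k + 1).
s_(k+1) − s_k = (-3)**k*(12*k**2 + 22*k + 8) = t_k.
Telescope: S(n) = s_(n+1) − s_(0) = 3*(-3)**n*(3*n**2 + 7*n + 3) − (1) = 9*(-3)**n*n**2 + 21*(-3)**n*n + 9*(-3)**n - 1.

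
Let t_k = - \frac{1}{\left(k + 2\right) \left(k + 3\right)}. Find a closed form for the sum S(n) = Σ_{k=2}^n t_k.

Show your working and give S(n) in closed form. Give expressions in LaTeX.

S(n) = \frac{1 - n}{4 \left(n + 3\right)}

Ratio r(k) = (k + 2)/(k + 4).
Gosper form: A/B · C(k+1)/C(k) with A=k + 2, B=k + 4, C=1.
Need (k + 2)·f(k+1) − (k + 3)·f(k) = 1.
deg f ≤ 1 (via 1,1,0).
Coefficient equations give f(k) = k/2.
Get s_k = R·t_k = -k/(2*k + 4) with R(k) = B(k−1)f(k)/C(k) = k*(k + 3)/2.
Check: Δs_k = -1/(k**2 + 5*k + 6). ✓
Telescope: S(n) = s_(n+1) − s_(2) = (-n - 1)/(2*(n + 3)) − (-1/4) = (1 - n)/(4*(n + 3)).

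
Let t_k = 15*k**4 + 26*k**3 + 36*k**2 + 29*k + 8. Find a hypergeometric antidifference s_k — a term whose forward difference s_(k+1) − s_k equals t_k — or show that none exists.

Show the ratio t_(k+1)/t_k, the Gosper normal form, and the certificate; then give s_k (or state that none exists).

t_(k+1)/t_k = (15*k**4 + 86*k**3 + 204*k**2 + 239*k + 114)/(15*k**4 + 26*k**3 + 36*k**2 + 29*k + 8).
Normal form (A,B,C) = (1, 1, k**4 + 26*k**3/15 + 12*k**2/5 + 29*k/15 + 8/15).
Set up (1)·f(k+1) − (1)·f(k) − (k**4 + 26*k**3/15 + 12*k**2/5 + 29*k/15 + 8/15) = 0.
From deg A=0, deg B=0, deg C=4: d=5.
Coefficient equations give f(k) = k*(3*k**4 - k**3 + 4*k**2 + 3*k - 1)/15.
R(k) = B(k−1)·f(k)/C(k) = k*(3*k**4 - k**3 + 4*k**2 + 3*k - 1)/(15*k**4 + 26*k**3 + 36*k**2 + 29*k + 8); s_k = R·t_k = k*(3*k**4 - k**3 + 4*k**2 + 3*k - 1).
Check: Δs_k = 15*k**4 + 26*k**3 + 36*k**2 + 29*k + 8. ✓

s_k = k*(3*k**4 - k**3 + 4*k**2 + 3*k - 1)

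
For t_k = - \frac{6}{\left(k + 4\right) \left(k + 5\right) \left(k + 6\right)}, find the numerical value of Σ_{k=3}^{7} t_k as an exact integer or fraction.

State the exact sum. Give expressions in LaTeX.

Σ = -25/728

The ratio is (k + 4)/(k + 7).
Gosper form: A/B · C(k+1)/C(k) with A=k + 4, B=k + 7, C=1.
Solve (k + 4)·f(k+1) − (k + 6)·f(k) = 1.
Bound: deg f ≤ 2.
Coefficient equations give f(k) = k*(k + 9)/40.
Certificate R = B(k−1)f/C = k*(k + 6)*(k + 9)/40 gives s_k = 3*k*(-k - 9)/(20*(k + 4)*(k + 5)).
Check: Δs_k = -6/(k**3 + 15*k**2 + 74*k + 120). ✓
Evaluate s at k=8 and k=3: -17/130 and -27/280; difference -25/728.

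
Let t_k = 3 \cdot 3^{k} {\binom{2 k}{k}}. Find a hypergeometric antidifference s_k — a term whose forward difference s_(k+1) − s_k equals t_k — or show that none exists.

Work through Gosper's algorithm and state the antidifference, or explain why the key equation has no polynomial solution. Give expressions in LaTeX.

no hypergeometric antidifference exists

r(k) = 6*(2*k + 1)/(k + 1) after simplifying.
So A=12*k + 6 and B=k + 1, with C=1.
f must satisfy (12*k + 6)·f(k+1) − (k)·f(k) = 1.
deg f ≤ -1 (via 1,1,0).
Bound -1 < 0, so the key equation has no polynomial solution.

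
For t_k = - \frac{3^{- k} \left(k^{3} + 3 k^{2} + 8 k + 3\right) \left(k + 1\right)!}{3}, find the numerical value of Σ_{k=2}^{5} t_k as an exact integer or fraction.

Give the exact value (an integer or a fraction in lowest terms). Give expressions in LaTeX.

Ratio r(k) = (k**4 + 8*k**3 + 29*k**2 + 49*k + 30)/(3*(k**3 + 3*k**2 + 8*k + 3)).
Gosper form: A/B · C(k+1)/C(k) with A=k/3 + 2/3, B=1, C=k**3 + 3*k**2 + 8*k + 3.
Key eq: (k/3 + 2/3)·f(k+1) = (1)·f(k) + (k**3 + 3*k**2 + 8*k + 3).
Degrees (1,0,3) ⇒ d ≤ 2.
Coefficient equations give f(k) = 3*(k**2 + 2*k + 3).
So s_k = (B(k−1)f/C)·t_k = (3*(k**2 + 2*k + 3)/(k**3 + 3*k**2 + 8*k + 3))·t_k = -(k**2 + 2*k + 3)*factorial(k + 1)/3**k.
Check: Δs_k = -(k**3 + 3*k**2 + 8*k + 3)*factorial(k + 1)/(3*3**k). ✓
Telescoping: Σ = s_(6) − s_(2) = -9520/27 − (-22/3) = -9322/27.

Σ = -9322/27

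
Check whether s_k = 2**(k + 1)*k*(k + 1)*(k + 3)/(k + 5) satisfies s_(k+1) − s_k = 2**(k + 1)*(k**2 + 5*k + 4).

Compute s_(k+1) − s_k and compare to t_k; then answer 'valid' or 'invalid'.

Invalid: residual 2**(k + 2)*(-k**3 - 9*k**2 - 28*k - 20)/(k**2 + 11*k + 30) ≠ 0.

s_(k+1) = 2**(k + 2)*(k + 1)*(k + 2)*(k + 4)/(k + 6)
s_(k+1) − s_k = 2**(k + 1)*(k**4 + 14*k**3 + 71*k**2 + 138*k + 80)/(k**2 + 11*k + 30)
(s_(k+1) − s_k) − t_k = 2**(k + 2)*(-k**3 - 9*k**2 - 28*k - 20)/(k**2 + 11*k + 30)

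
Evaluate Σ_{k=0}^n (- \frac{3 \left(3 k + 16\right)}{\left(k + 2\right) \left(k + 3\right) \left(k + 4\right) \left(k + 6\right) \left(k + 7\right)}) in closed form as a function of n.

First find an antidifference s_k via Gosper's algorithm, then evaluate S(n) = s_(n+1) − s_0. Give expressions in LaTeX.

Ratio r(k) = (k + 2)*(k + 6)*(3*k + 19)/((k + 5)*(k + 8)*(3*k + 16)).
Factor: A=k + 2; B=k + 8; C=k**2 + 31*k/3 + 80/3.
Solve (k + 2)·f(k+1) − (k + 7)·f(k) = k**2 + 31*k/3 + 80/3.
d = 5 from the (1,1,2) case.
Match coefficients ⇒ f(k) = k*(k + 4)*(k + 5)*(k**2 + 11*k + 36)/108.
R(k) = B(k−1)·f(k)/C(k) = k*(k + 4)*(k + 7)*(k**2 + 11*k + 36)/(36*(3*k + 16)); s_k = R·t_k = k*(-k**2 - 11*k - 36)/(12*(k**3 + 11*k**2 + 36*k + 36)).
Verify: 3*(-3*k - 16)/(k**5 + 22*k**4 + 185*k**3 + 740*k**2 + 1404*k + 1008) matches t_k.
Evaluate: s_(n+1) = (-n**3 - 14*n**2 - 61*n - 48)/(12*(n**3 + 14*n**2 + 61*n + 84)); subtract s_(0) = 0 ⇒ S(n) = (-n**3 - 14*n**2 - 61*n - 48)/(12*(n**3 + 14*n**2 + 61*n + 84)).

S(n) = \frac{- n^{3} - 14 n^{2} - 61 n - 48}{12 \left(n^{3} + 14 n^{2} + 61 n + 84\right)}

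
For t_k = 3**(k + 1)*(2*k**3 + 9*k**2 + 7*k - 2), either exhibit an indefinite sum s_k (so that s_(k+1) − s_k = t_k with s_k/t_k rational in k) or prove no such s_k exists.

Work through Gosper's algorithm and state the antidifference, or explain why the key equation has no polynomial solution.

Ratio r(k) = 3*(2*k**3 + 15*k**2 + 31*k + 16)/(2*k**3 + 9*k**2 + 7*k - 2).
Take A(k)=3, B(k)=1, C(k)=k**3 + 9*k**2/2 + 7*k/2 - 1.
Set up (3)·f(k+1) − (1)·f(k) − (k**3 + 9*k**2/2 + 7*k/2 - 1) = 0.
Degrees (0,0,3) ⇒ d ≤ 3.
Match coefficients ⇒ f(k) = (k**3 - k - 1)/2.
So s_k = (B(k−1)f/C)·t_k = ((k**3 - k - 1)/(2*k**3 + 9*k**2 + 7*k - 2))·t_k = 3**(k + 1)*(k**3 - k - 1).
Check: Δs_k = 3**(k + 1)*(-k**3 - 2*k + 3*(k + 1)**3 - 5). ✓

s_k = 3**(k + 1)*(k**3 - k - 1)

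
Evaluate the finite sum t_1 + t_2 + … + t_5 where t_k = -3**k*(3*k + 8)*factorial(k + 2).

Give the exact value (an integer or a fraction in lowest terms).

Σ = -29393262

The ratio is 3*(k + 3)*(3*k + 11)/(3*k + 8).
Take A(k)=3*k + 9, B(k)=1, C(k)=k + 8/3.
Solve (3*k + 9)·f(k+1) − (1)·f(k) = k + 8/3.
From deg A=1, deg B=0, deg C=1: d=0.
Solving with deg f ≤ 0: f(k) = 1/3.
R(k) = B(k−1)·f(k)/C(k) = 1/(3*k + 8); s_k = R·t_k = -3**k*factorial(k + 2).
Check: Δs_k = -3**k*(3*k + 8)*factorial(k + 2). ✓
Sum = s_(6) − s_(1); s_(6) = -29393280, s_(1) = -18 ⇒ -29393262.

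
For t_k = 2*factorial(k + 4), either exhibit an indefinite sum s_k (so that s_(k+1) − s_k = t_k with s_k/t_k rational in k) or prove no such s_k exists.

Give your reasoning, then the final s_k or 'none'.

not Gosper-summable; s_k does not exist

The ratio is k + 5.
Gosper form: A/B · C(k+1)/C(k) with A=k + 5, B=1, C=1.
Set up (k + 5)·f(k+1) − (1)·f(k) − (1) = 0.
d = -1 from the (1,0,0) case.
deg f ≤ -1 is impossible — no certificate.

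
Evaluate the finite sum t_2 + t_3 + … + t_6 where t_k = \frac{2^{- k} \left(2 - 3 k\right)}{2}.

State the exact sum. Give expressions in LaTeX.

Σ = -101/64

Compute t_(k+1)/t_k: get (3*k + 1)/(2*(3*k - 2)).
Factor: A=1/2; B=1; C=k - 2/3.
Set up (1/2)·f(k+1) − (1)·f(k) − (k - 2/3) = 0.
From deg A=0, deg B=0, deg C=1: d=1.
Solving with deg f ≤ 1: f(k) = -2*(3*k + 1)/3.
Get s_k = R·t_k = (3*k + 1)/2**k with R(k) = B(k−1)f(k)/C(k) = -2*(3*k + 1)/(3*k - 2).
Check: Δs_k = (2 - 3*k)/(2*2**k). ✓
Telescoping: Σ = s_(7) − s_(2) = 11/64 − (7/4) = -101/64.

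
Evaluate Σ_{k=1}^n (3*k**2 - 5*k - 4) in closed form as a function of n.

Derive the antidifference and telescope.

Compute t_(k+1)/t_k: get (3*k**2 + k - 6)/(3*k**2 - 5*k - 4).
Gosper form: A/B · C(k+1)/C(k) with A=1, B=1, C=k**2 - 5*k/3 - 4/3.
Set up (1)·f(k+1) − (1)·f(k) − (k**2 - 5*k/3 - 4/3) = 0.
Bound: deg f ≤ 3.
Match coefficients ⇒ f(k) = k*(k**2 - 4*k - 1)/3.
So s_k = (B(k−1)f/C)·t_k = (k*(k**2 - 4*k - 1)/(3*k**2 - 5*k - 4))·t_k = k*(k**2 - 4*k - 1).
s_(k+1) − s_k = 3*k**2 - 5*k - 4 = t_k.
Evaluate: s_(n+1) = n**3 - n**2 - 6*n - 4; subtract s_(1) = -4 ⇒ S(n) = n*(n**2 - n - 6).

S(n) = n*(n**2 - n - 6)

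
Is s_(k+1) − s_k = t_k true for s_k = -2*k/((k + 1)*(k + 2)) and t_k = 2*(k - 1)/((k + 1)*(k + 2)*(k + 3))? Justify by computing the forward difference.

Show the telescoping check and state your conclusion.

valid (s_(k+1) − s_k reduces to t_k)

s_(k+1) = 2*(-k - 1)/((k + 2)*(k + 3))
s_(k+1) − s_k = 2*(k - 1)/(k**3 + 6*k**2 + 11*k + 6)
(s_(k+1) − s_k) − t_k = 0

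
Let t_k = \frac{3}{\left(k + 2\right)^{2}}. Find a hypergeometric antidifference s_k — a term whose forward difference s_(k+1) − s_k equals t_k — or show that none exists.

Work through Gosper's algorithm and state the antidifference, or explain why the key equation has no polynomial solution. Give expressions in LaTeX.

Ratio r(k) = (k + 2)**2/(k + 3)**2.
Normal form (A,B,C) = (k**2 + 4*k + 4, k**2 + 6*k + 9, 1).
Key eq: (k**2 + 4*k + 4)·f(k+1) = (k**2 + 4*k + 4)·f(k) + (1).
Degrees (2,2,0) ⇒ d ≤ 0.
Write f(k) = c0. Then LHS − RHS = -1, requiring -1 = 0: contradictory. No certificate.

none — t_k is not Gosper-summable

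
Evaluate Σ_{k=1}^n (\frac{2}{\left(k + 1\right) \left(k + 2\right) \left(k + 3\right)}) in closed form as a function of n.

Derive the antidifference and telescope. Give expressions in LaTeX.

t_(k+1)/t_k = (k + 1)/(k + 4).
So A=k + 1 and B=k + 4, with C=1.
Solve (k + 1)·f(k+1) − (k + 3)·f(k) = 1.
Bound: deg f ≤ 2.
Coefficient equations give f(k) = k*(k + 3)/4.
So s_k = (B(k−1)f/C)·t_k = (k*(k + 3)**2/4)·t_k = k*(k + 3)/(2*(k + 1)*(k + 2)).
Check: Δs_k = 2/(k**3 + 6*k**2 + 11*k + 6). ✓
s_(n+1) = (n**2 + 5*n + 4)/(2*(n**2 + 5*n + 6)) and s_(1) = 1/3, so S(n) = n*(n + 5)/(6*(n**2 + 5*n + 6)).

S(n) = \frac{n \left(n + 5\right)}{6 \left(n^{2} + 5 n + 6\right)}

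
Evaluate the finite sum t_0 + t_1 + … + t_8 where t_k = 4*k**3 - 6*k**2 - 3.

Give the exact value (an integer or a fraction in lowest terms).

Σ = 3933

t_(k+1)/t_k = (4*k**3 + 6*k**2 - 5)/(4*k**3 - 6*k**2 - 3).
Normal form (A,B,C) = (1, 1, k**3 - 3*k**2/2 - 3/4).
f must satisfy (1)·f(k+1) − (1)·f(k) = k**3 - 3*k**2/2 - 3/4.
d = 4 from the (0,0,3) case.
Solving with deg f ≤ 4: f(k) = k*(k**3 - 4*k**2 + 4*k - 4)/4.
R(k) = B(k−1)·f(k)/C(k) = k*(k**3 - 4*k**2 + 4*k - 4)/(4*k**3 - 6*k**2 - 3); s_k = R·t_k = k*(k**3 - 4*k**2 + 4*k - 4).
Check: Δs_k = 4*k**3 - 6*k**2 - 3. ✓
Telescoping: Σ = s_(9) − s_(0) = 3933 − (0) = 3933.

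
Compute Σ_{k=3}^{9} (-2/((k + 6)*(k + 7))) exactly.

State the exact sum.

Ratio r(k) = (k + 6)/(k + 8).
A = k + 6, B = k + 8, C = 1.
f must satisfy (k + 6)·f(k+1) − (k + 7)·f(k) = 1.
From deg A=1, deg B=1, deg C=0: d=1.
Coefficient equations give f(k) = k/6.
R(k) = B(k−1)·f(k)/C(k) = k*(k + 7)/6; s_k = R·t_k = -k/(3*k + 18).
Verify: -2/(k**2 + 13*k + 42) matches t_k.
Sum = s_(10) − s_(3); s_(10) = -5/24, s_(3) = -1/9 ⇒ -7/72.

Σ = -7/72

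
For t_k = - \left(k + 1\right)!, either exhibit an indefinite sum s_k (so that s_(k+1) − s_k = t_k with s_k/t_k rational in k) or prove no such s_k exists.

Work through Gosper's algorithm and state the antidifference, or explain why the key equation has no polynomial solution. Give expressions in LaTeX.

Ratio r(k) = k + 2.
Factor: A=k + 2; B=1; C=1.
Key eq: (k + 2)·f(k+1) = (1)·f(k) + (1).
Bound: deg f ≤ -1.
Bound -1 < 0, so the key equation has no polynomial solution.

not Gosper-summable; s_k does not exist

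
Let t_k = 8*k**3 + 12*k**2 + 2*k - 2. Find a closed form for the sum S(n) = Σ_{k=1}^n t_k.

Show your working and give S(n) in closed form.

The ratio is (k + 4*(k + 1)**3 + 6*(k + 1)**2)/(4*k**3 + 6*k**2 + k - 1).
Factor: A=1; B=1; C=k**3 + 3*k**2/2 + k/4 - 1/4.
Need (1)·f(k+1) − (1)·f(k) = k**3 + 3*k**2/2 + k/4 - 1/4.
Degrees (0,0,3) ⇒ d ≤ 4.
Solving with deg f ≤ 4: f(k) = k*(k + 1)*(2*k**2 - 2*k - 1)/8.
Then R = B(k−1)f/C = k*(2*k**2 - 2*k - 1)/(2*(4*k**2 + 2*k - 1)), so s_k = R(k)·t_k = k*(2*k**3 - 3*k - 1).
Δs = 8*k**3 + 12*k**2 + 2*k - 2, as required.
Telescope: S(n) = s_(n+1) − s_(1) = 2*n**4 + 8*n**3 + 9*n**2 + n - 2 − (-2) = n*(2*n**3 + 8*n**2 + 9*n + 1).

S(n) = n*(2*n**3 + 8*n**2 + 9*n + 1)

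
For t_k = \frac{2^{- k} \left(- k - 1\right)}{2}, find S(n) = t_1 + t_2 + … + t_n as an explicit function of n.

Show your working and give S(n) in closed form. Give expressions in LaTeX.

t_(k+1)/t_k = (k + 2)/(2*(k + 1)).
Take A(k)=1/2, B(k)=1, C(k)=k + 1.
f must satisfy (1/2)·f(k+1) − (1)·f(k) = k + 1.
Degrees (0,0,1) ⇒ d ≤ 1.
Coefficient equations give f(k) = -2*(k + 2).
Certificate R = B(k−1)f/C = -2*(k + 2)/(k + 1) gives s_k = (k + 2)/2**k.
s_(k+1) − s_k = (-k - 1)/(2*2**k) = t_k.
s_(n+1) = 2**(-n - 1)*(n + 3) and s_(1) = 3/2, so S(n) = 2**(-n - 1)*(-3*2**n + n + 3).

S(n) = 2^{- n - 1} \left(- 3 \cdot 2^{n} + n + 3\right)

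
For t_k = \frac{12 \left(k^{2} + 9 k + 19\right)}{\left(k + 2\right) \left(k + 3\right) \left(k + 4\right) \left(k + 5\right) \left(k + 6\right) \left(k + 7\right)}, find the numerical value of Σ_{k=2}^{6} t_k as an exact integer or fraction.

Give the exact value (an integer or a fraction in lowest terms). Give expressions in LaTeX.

t_(k+1)/t_k = (k + 2)*(9*k + (k + 1)**2 + 28)/((k + 8)*(k**2 + 9*k + 19)).
So A=k + 2 and B=k + 8, with C=k**2 + 9*k + 19.
Solve (k + 2)·f(k+1) − (k + 7)·f(k) = k**2 + 9*k + 19.
deg f ≤ 5 (via 1,1,2).
A polynomial solution: f(k) = k*(k + 3)*(k + 5)*(k**2 + 12*k + 44)/144.
Get s_k = R·t_k = k*(k**2 + 12*k + 44)/(12*(k**3 + 12*k**2 + 44*k + 48)) with R(k) = B(k−1)f(k)/C(k) = k*(k + 3)*(k + 5)*(k + 7)*(k**2 + 12*k + 44)/(144*(k**2 + 9*k + 19)).
Δs = 12*(k**2 + 9*k + 19)/(k**6 + 27*k**5 + 295*k**4 + 1665*k**3 + 5104*k**2 + 8028*k + 5040), as required.
Σ_(k=2)^(6) t_k = s_(7) − s_(2) = 413/5148 − (1/16) = 365/20592.

Σ = 365/20592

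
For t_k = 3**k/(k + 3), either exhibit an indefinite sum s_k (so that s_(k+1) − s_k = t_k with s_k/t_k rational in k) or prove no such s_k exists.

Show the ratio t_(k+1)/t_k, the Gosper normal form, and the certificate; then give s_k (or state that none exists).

not Gosper-summable; s_k does not exist

Ratio r(k) = 3*(k + 3)/(k + 4).
Normal form (A,B,C) = (3*k + 9, k + 4, 1).
Set up (3*k + 9)·f(k+1) − (k + 3)·f(k) − (1) = 0.
Bound: deg f ≤ -1.
Bound -1 < 0, so the key equation has no polynomial solution.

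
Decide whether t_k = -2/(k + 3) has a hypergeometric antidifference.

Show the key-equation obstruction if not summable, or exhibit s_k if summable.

No — t_k has no hypergeometric antidifference.

Compute t_(k+1)/t_k: get (k + 3)/(k + 4).
Gosper form: A/B · C(k+1)/C(k) with A=k + 3, B=k + 4, C=1.
Set up (k + 3)·f(k+1) − (k + 3)·f(k) − (1) = 0.
Bound: deg f ≤ 0.
Put f(k) = c0: A·f(k+1) − B(k−1)·f(k) − C = -1; need -1 = 0 — inconsistent ⇒ no f, not summable.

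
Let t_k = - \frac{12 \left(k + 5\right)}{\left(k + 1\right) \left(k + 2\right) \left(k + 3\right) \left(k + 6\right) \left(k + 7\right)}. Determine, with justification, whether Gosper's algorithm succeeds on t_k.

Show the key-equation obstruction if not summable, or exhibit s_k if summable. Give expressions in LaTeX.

Yes. s_k = \frac{k \left(- k^{2} - 9 k - 20\right)}{3 \left(k^{3} + 9 k^{2} + 20 k + 12\right)}.

r(k) = (k + 1)*(k + 6)**2/((k + 4)*(k + 5)*(k + 8)) after simplifying.
Normal form (A,B,C) = (k + 1, k + 8, k**3 + 14*k**2 + 65*k + 100).
Need (k + 1)·f(k+1) − (k + 7)·f(k) = k**3 + 14*k**2 + 65*k + 100.
Bound: deg f ≤ 6.
Coefficient equations give f(k) = k*(k + 3)*(k + 4)**2*(k + 5)**2/36.
So s_k = (B(k−1)f/C)·t_k = (k*(k + 3)*(k + 4)*(k + 7)/36)·t_k = k*(-k**2 - 9*k - 20)/(3*(k**3 + 9*k**2 + 20*k + 12)).
Verify: 12*(-k - 5)/(k**5 + 19*k**4 + 131*k**3 + 401*k**2 + 540*k + 252) matches t_k.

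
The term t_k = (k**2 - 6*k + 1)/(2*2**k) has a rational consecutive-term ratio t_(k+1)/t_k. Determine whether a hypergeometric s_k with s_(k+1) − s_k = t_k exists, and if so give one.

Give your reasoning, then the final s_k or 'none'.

s_k = (-k**2 + 4*k + 2)/2**k

Compute t_(k+1)/t_k: get (k**2 - 4*k - 4)/(2*(k**2 - 6*k + 1)).
So A=1/2 and B=1, with C=k**2 - 6*k + 1.
Set up (1/2)·f(k+1) − (1)·f(k) − (k**2 - 6*k + 1) = 0.
Bound: deg f ≤ 2.
A polynomial solution: f(k) = -2*(k**2 - 4*k - 2).
So s_k = (B(k−1)f/C)·t_k = (-2*(k**2 - 4*k - 2)/(k**2 - 6*k + 1))·t_k = (-k**2 + 4*k + 2)/2**k.
Verify: (k**2 - 6*k + 1)/(2*2**k) matches t_k.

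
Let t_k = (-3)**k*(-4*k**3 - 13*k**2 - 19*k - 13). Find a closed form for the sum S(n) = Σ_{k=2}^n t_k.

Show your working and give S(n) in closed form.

S(n) = -3*(-3)**n*n**3 - 12*(-3)**n*n**2 - 12*(-3)**n + 6*(-3)**(n + 1)*n - 135

Ratio r(k) = 3*(-4*k**3 - 25*k**2 - 57*k - 49)/(4*k**3 + 13*k**2 + 19*k + 13).
Take A(k)=-3, B(k)=1, C(k)=k**3 + 13*k**2/4 + 19*k/4 + 13/4.
Set up (-3)·f(k+1) − (1)·f(k) − (k**3 + 13*k**2/4 + 19*k/4 + 13/4) = 0.
deg f ≤ 3 (via 0,0,3).
Match coefficients ⇒ f(k) = -(k + 1)*(k**2 + 1)/4.
Get s_k = R·t_k = (-3)**k*(k**3 + k**2 + k + 1) with R(k) = B(k−1)f(k)/C(k) = -(k + 1)*(k**2 + 1)/(4*k**3 + 13*k**2 + 19*k + 13).
s_(k+1) − s_k = (-3)**k*(-4*k**3 - 13*k**2 - 19*k - 13) = t_k.
s_(n+1) = (-3)**(n + 1)*(n**3 + 4*n**2 + 6*n + 4) and s_(2) = 135, so S(n) = -3*(-3)**n*n**3 - 12*(-3)**n*n**2 - 12*(-3)**n + 6*(-3)**(n + 1)*n - 135.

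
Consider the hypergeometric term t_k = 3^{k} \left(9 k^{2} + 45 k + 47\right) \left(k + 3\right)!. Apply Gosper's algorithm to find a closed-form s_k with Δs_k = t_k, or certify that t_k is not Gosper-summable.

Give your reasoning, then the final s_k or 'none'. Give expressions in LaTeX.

s_k = 3^{k} \left(3 k + 1\right) \left(k + 3\right)!

The ratio is 3*(9*k**3 + 99*k**2 + 353*k + 404)/(9*k**2 + 45*k + 47).
Take A(k)=3*k + 12, B(k)=1, C(k)=k**2 + 5*k + 47/9.
Need (3*k + 12)·f(k+1) − (1)·f(k) = k**2 + 5*k + 47/9.
deg f ≤ 1 (via 1,0,2).
Match coefficients ⇒ f(k) = (3*k + 1)/9.
R(k) = B(k−1)·f(k)/C(k) = (3*k + 1)/(9*k**2 + 45*k + 47); s_k = R·t_k = 3**k*(3*k + 1)*factorial(k + 3).
Check: Δs_k = 3**k*(9*k**2 + 45*k + 47)*factorial(k + 3). ✓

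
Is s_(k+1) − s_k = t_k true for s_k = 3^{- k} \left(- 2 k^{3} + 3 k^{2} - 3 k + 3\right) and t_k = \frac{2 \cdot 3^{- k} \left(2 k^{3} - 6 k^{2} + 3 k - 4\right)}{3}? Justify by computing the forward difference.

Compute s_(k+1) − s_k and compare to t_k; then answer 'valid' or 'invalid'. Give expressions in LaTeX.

Valid: the claim telescopes to t_k.

s_(k+1) = (-2*k**3 - 3*k**2 - 3*k + 1)/(3*3**k)
s_(k+1) − s_k = 2*(2*k**3 - 6*k**2 + 3*k - 4)/(3*3**k)
(s_(k+1) − s_k) − t_k = 0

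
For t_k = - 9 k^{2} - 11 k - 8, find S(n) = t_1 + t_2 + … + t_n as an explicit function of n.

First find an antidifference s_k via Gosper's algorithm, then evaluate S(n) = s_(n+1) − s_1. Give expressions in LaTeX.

Ratio r(k) = (9*k**2 + 29*k + 28)/(9*k**2 + 11*k + 8).
Take A(k)=1, B(k)=1, C(k)=k**2 + 11*k/9 + 8/9.
f must satisfy (1)·f(k+1) − (1)·f(k) = k**2 + 11*k/9 + 8/9.
From deg A=0, deg B=0, deg C=2: d=3.
Solve for f: f(k) = k*(3*k**2 + k + 4)/9 (degree 3 ≤ 3).
R(k) = B(k−1)·f(k)/C(k) = k*(3*k**2 + k + 4)/(9*k**2 + 11*k + 8); s_k = R·t_k = k*(-3*k**2 - k - 4).
Δs = -9*k**2 - 11*k - 8, as required.
s_(n+1) = -3*n**3 - 10*n**2 - 15*n - 8 and s_(1) = -8, so S(n) = n*(-3*n**2 - 10*n - 15).

S(n) = n \left(- 3 n^{2} - 10 n - 15\right)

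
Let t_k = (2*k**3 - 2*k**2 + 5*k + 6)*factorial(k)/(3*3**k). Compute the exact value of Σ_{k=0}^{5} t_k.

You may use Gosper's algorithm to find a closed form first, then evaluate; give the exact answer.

The ratio is (2*k**4 + 6*k**3 + 11*k**2 + 18*k + 11)/(3*(2*k**3 - 2*k**2 + 5*k + 6)).
Take A(k)=k/3 + 1/3, B(k)=1, C(k)=k**3 - k**2 + 5*k/2 + 3.
f must satisfy (k/3 + 1/3)·f(k+1) − (1)·f(k) = k**3 - k**2 + 5*k/2 + 3.
deg f ≤ 2 (via 1,0,3).
A polynomial solution: f(k) = 3*(2*k**2 - 2*k - 3)/2.
R(k) = B(k−1)·f(k)/C(k) = 3*(2*k**2 - 2*k - 3)/(2*k**3 - 2*k**2 + 5*k + 6); s_k = R·t_k = (2*k**2 - 2*k - 3)*factorial(k)/3**k.
Verify: (2*k**3 - 2*k**2 + 5*k + 6)*factorial(k)/(3*3**k) matches t_k.
Evaluate s at k=6 and k=0: 1520/27 and -3; difference 1601/27.

Σ = 1601/27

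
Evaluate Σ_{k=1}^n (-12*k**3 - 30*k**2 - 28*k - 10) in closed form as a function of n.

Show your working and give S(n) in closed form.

S(n) = n*(-3*n**3 - 16*n**2 - 32*n - 29)

Step 1: r(k) = (6*k**3 + 33*k**2 + 62*k + 40)/(6*k**3 + 15*k**2 + 14*k + 5).
Factor: A=1; B=1; C=k**3 + 5*k**2/2 + 7*k/3 + 5/6.
Key eq: (1)·f(k+1) = (1)·f(k) + (k**3 + 5*k**2/2 + 7*k/3 + 5/6).
Degrees (0,0,3) ⇒ d ≤ 4.
A polynomial solution: f(k) = k*(k + 1)*(3*k**2 + k + 1)/12.
R(k) = B(k−1)·f(k)/C(k) = k*(3*k**2 + k + 1)/(2*(6*k**2 + 9*k + 5)); s_k = R·t_k = k*(-3*k**3 - 4*k**2 - 2*k - 1).
s_(k+1) − s_k = -12*k**3 - 30*k**2 - 28*k - 10 = t_k.
Σ_(k=1)^n t_k = s_(n+1) − s_(1) = (-3*n**4 - 16*n**3 - 32*n**2 - 29*n - 10) − (-10), i.e. n*(-3*n**3 - 16*n**2 - 32*n - 29).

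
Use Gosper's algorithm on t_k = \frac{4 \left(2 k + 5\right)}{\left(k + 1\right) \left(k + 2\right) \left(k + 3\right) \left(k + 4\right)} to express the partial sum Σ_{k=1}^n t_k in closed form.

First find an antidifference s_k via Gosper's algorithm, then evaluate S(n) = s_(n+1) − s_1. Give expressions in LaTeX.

Compute t_(k+1)/t_k: get (k + 1)*(2*k + 7)/((k + 5)*(2*k + 5)).
Take A(k)=k + 1, B(k)=k + 5, C(k)=k + 5/2.
Need (k + 1)·f(k+1) − (k + 4)·f(k) = k + 5/2.
d = 3 from the (1,1,1) case.
Solving with deg f ≤ 3: f(k) = k*(k + 2)*(k + 4)/6.
Get s_k = R·t_k = 4*k*(k + 4)/(3*(k**2 + 4*k + 3)) with R(k) = B(k−1)f(k)/C(k) = k*(k + 2)*(k + 4)**2/(3*(2*k + 5)).
Verify: 4*(2*k + 5)/(k**4 + 10*k**3 + 35*k**2 + 50*k + 24) matches t_k.
Evaluate: s_(n+1) = 4*(n**2 + 6*n + 5)/(3*(n**2 + 6*n + 8)); subtract s_(1) = 5/6 ⇒ S(n) = n*(n + 6)/(2*(n**2 + 6*n + 8)).

S(n) = \frac{n \left(n + 6\right)}{2 \left(n^{2} + 6 n + 8\right)}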